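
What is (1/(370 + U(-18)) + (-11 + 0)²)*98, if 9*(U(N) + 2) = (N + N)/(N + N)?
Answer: 39286436/3313 ≈ 11858.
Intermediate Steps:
U(N) = -17/9 (U(N) = -2 + ((N + N)/(N + N))/9 = -2 + ((2*N)/((2*N)))/9 = -2 + ((2*N)*(1/(2*N)))/9 = -2 + (⅑)*1 = -2 + ⅑ = -17/9)
(1/(370 + U(-18)) + (-11 + 0)²)*98 = (1/(370 - 17/9) + (-11 + 0)²)*98 = (1/(3313/9) + (-11)²)*98 = (9/3313 + 121)*98 = (400882/3313)*98 = 39286436/3313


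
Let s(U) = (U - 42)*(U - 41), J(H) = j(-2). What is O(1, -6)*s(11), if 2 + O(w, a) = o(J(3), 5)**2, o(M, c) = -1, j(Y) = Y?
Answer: -930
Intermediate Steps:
J(H) = -2
O(w, a) = -1 (O(w, a) = -2 + (-1)**2 = -2 + 1 = -1)
s(U) = (-42 + U)*(-41 + U)
O(1, -6)*s(11) = -(1722 + 11**2 - 83*11) = -(1722 + 121 - 913) = -1*930 = -930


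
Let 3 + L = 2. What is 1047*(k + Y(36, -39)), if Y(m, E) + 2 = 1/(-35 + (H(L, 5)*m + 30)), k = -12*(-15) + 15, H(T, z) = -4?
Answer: 30107532/149 ≈ 2.0206e+5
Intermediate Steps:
L = -1 (L = -3 + 2 = -1)
k = 195 (k = 180 + 15 = 195)
Y(m, E) = -2 + 1/(-5 - 4*m) (Y(m, E) = -2 + 1/(-35 + (-4*m + 30)) = -2 + 1/(-35 + (30 - 4*m)) = -2 + 1/(-5 - 4*m))
1047*(k + Y(36, -39)) = 1047*(195 + (11 + 8*36)/(-5 - 4*36)) = 1047*(195 + (11 + 288)/(-5 - 144)) = 1047*(195 + 299/(-149)) = 1047*(195 - 1/149*299) = 1047*(195 - 299/149) = 1047*(28756/149) = 30107532/149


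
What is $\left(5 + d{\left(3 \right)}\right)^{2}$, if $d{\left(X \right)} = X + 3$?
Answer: $121$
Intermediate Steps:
$d{\left(X \right)} = 3 + X$
$\left(5 + d{\left(3 \right)}\right)^{2} = \left(5 + \left(3 + 3\right)\right)^{2} = \left(5 + 6\right)^{2} = 11^{2} = 121$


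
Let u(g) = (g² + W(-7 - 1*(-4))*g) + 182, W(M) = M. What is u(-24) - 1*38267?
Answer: -37437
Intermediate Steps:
u(g) = 182 + g² - 3*g (u(g) = (g² + (-7 - 1*(-4))*g) + 182 = (g² + (-7 + 4)*g) + 182 = (g² - 3*g) + 182 = 182 + g² - 3*g)
u(-24) - 1*38267 = (182 + (-24)² - 3*(-24)) - 1*38267 = (182 + 576 + 72) - 38267 = 830 - 38267 = -37437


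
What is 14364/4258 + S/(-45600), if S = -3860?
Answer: 16785857/4854120 ≈ 3.4581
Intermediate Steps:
14364/4258 + S/(-45600) = 14364/4258 - 3860/(-45600) = 14364*(1/4258) - 3860*(-1/45600) = 7182/2129 + 193/2280 = 16785857/4854120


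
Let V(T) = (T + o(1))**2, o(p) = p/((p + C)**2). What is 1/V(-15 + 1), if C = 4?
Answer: 625/121801 ≈ 0.0051313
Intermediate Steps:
o(p) = p/(4 + p)**2 (o(p) = p/((p + 4)**2) = p/((4 + p)**2) = p/(4 + p)**2)
V(T) = (1/25 + T)**2 (V(T) = (T + 1/(4 + 1)**2)**2 = (T + 1/5**2)**2 = (T + 1*(1/25))**2 = (T + 1/25)**2 = (1/25 + T)**2)
1/V(-15 + 1) = 1/((1 + 25*(-15 + 1))**2/625) = 1/((1 + 25*(-14))**2/625) = 1/((1 - 350)**2/625) = 1/((1/625)*(-349)**2) = 1/((1/625)*121801) = 1/(121801/625) = 625/121801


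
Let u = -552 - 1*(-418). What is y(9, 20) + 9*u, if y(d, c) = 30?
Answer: -1176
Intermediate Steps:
u = -134 (u = -552 + 418 = -134)
y(9, 20) + 9*u = 30 + 9*(-134) = 30 - 1206 = -1176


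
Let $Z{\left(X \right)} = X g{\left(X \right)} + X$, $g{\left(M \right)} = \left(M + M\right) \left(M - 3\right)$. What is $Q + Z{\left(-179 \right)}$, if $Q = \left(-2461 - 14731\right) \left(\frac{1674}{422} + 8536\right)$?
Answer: $- \frac{33439746869}{211} \approx -1.5848 \cdot 10^{8}$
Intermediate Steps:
$g{\left(M \right)} = 2 M \left(-3 + M\right)$
$Q = - \frac{30978832136}{211}$ ($Q = - 17192 \left(1674 \cdot \frac{1}{422} + 8536\right) = - 17192 \left(\frac{837}{211} + 8536\right) = \left(-17192\right) \frac{1801933}{211} = - \frac{30978832136}{211} \approx -1.4682 \cdot 10^{8}$)
$Z{\left(X \right)} = X + 2 X^{2} \left(-3 + X\right)$ ($Z{\left(X \right)} = X 2 X \left(-3 + X\right) + X = 2 X^{2} \left(-3 + X\right) + X = X + 2 X^{2} \left(-3 + X\right)$)
$Q + Z{\left(-179 \right)} = - \frac{30978832136}{211} - 179 \left(1 + 2 \left(-179\right) \left(-3 - 179\right)\right) = - \frac{30978832136}{211} - 179 \left(1 + 2 \left(-179\right) \left(-182\right)\right) = - \frac{30978832136}{211} - 179 \left(1 + 65156\right) = - \frac{30978832136}{211} - 11663103 = - \frac{33439746869}{211}$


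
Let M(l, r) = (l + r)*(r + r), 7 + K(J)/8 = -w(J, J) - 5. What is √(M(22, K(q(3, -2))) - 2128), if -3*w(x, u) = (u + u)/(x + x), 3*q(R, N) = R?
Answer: 4*√6293/3 ≈ 105.77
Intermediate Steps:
q(R, N) = R/3
w(x, u) = -u/(3*x) (w(x, u) = -(u + u)/(3*(x + x)) = -2*u/(3*(2*x)) = -2*u*1/(2*x)/3 = -u/(3*x))
K(J) = -280/3 (K(J) = -56 + 8*(-(-1)*J/(3*J) - 5) = -56 + 8*(-1*(-⅓) - 5) = -56 + 8*(⅓ - 5) = -56 + 8*(-14/3) = -56 - 112/3 = -280/3)
M(l, r) = 2*r*(l + r) (M(l, r) = (l + r)*(2*r) = 2*r*(l + r))
√(M(22, K(q(3, -2))) - 2128) = √(2*(-280/3)*(22 - 280/3) - 2128) = √(2*(-280/3)*(-214/3) - 2128) = √(119840/9 - 2128) = √(100688/9) = 4*√6293/3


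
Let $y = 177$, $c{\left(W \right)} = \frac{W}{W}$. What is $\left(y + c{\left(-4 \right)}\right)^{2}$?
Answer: $31684$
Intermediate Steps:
$c{\left(W \right)} = 1$
$\left(y + c{\left(-4 \right)}\right)^{2} = \left(177 + 1\right)^{2} = 178^{2} = 31684$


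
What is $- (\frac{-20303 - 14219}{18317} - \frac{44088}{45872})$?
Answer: $\frac{298894135}{105029678} \approx 2.8458$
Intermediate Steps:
$- (\frac{-20303 - 14219}{18317} - \frac{44088}{45872}) = - (\left(-20303 - 14219\right) \frac{1}{18317} - \frac{5511}{5734}) = - (\left(-34522\right) \frac{1}{18317} - \frac{5511}{5734}) = - (- \frac{34522}{18317} - \frac{5511}{5734}) = \left(-1\right) \left(- \frac{298894135}{105029678}\right) = \frac{298894135}{105029678}$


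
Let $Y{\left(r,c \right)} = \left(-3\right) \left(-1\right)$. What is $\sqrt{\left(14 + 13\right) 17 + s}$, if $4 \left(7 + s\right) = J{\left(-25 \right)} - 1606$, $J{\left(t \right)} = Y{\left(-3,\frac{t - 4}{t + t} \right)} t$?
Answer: $\frac{\sqrt{127}}{2} \approx 5.6347$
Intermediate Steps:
$Y{\left(r,c \right)} = 3$
$J{\left(t \right)} = 3 t$
$s = - \frac{1709}{4}$ ($s = -7 + \frac{3 \left(-25\right) - 1606}{4} = -7 + \frac{-75 - 1606}{4} = -7 + \frac{1}{4} \left(-1681\right) = -7 - \frac{1681}{4} = - \frac{1709}{4} \approx -427.25$)
$\sqrt{\left(14 + 13\right) 17 + s} = \sqrt{\left(14 + 13\right) 17 - \frac{1709}{4}} = \sqrt{27 \cdot 17 - \frac{1709}{4}} = \sqrt{459 - \frac{1709}{4}} = \sqrt{\frac{127}{4}} = \frac{\sqrt{127}}{2}$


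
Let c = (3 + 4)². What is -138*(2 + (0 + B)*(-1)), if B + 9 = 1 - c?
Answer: -8142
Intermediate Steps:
c = 49 (c = 7² = 49)
B = -57 (B = -9 + (1 - 1*49) = -9 + (1 - 49) = -9 - 48 = -57)
-138*(2 + (0 + B)*(-1)) = -138*(2 + (0 - 57)*(-1)) = -138*(2 - 57*(-1)) = -138*(2 + 57) = -138*59 = -8142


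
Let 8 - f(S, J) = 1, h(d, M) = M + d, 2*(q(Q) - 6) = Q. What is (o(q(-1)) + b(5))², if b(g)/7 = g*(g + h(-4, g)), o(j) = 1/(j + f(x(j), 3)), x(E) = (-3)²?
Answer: 27583504/625 ≈ 44134.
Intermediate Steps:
q(Q) = 6 + Q/2
x(E) = 9
f(S, J) = 7 (f(S, J) = 8 - 1*1 = 8 - 1 = 7)
o(j) = 1/(7 + j) (o(j) = 1/(j + 7) = 1/(7 + j))
b(g) = 7*g*(-4 + 2*g) (b(g) = 7*(g*(g + (g - 4))) = 7*(g*(g + (-4 + g))) = 7*(g*(-4 + 2*g)) = 7*g*(-4 + 2*g))
(o(q(-1)) + b(5))² = (1/(7 + (6 + (½)*(-1))) + 14*5*(-2 + 5))² = (1/(7 + (6 - ½)) + 14*5*3)² = (1/(7 + 11/2) + 210)² = (1/(25/2) + 210)² = (2/25 + 210)² = (5252/25)² = 27583504/625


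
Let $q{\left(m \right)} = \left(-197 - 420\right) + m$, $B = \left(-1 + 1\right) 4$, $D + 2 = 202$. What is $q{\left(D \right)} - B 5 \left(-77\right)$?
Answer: $-417$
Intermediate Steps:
$D = 200$ ($D = -2 + 202 = 200$)
$B = 0$ ($B = 0 \cdot 4 = 0$)
$q{\left(m \right)} = -617 + m$
$q{\left(D \right)} - B 5 \left(-77\right) = \left(-617 + 200\right) - 0 \cdot 5 \left(-77\right) = -417 - 0 \left(-77\right) = -417 - 0 = -417 + 0 = -417$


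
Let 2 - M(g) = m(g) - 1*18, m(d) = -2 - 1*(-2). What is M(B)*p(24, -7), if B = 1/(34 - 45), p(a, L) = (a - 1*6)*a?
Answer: 8640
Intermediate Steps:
p(a, L) = a*(-6 + a) (p(a, L) = (a - 6)*a = (-6 + a)*a = a*(-6 + a))
B = -1/11 (B = 1/(-11) = -1/11 ≈ -0.090909)
m(d) = 0 (m(d) = -2 + 2 = 0)
M(g) = 20 (M(g) = 2 - (0 - 1*18) = 2 - (0 - 18) = 2 - 1*(-18) = 2 + 18 = 20)
M(B)*p(24, -7) = 20*(24*(-6 + 24)) = 20*(24*18) = 20*432 = 8640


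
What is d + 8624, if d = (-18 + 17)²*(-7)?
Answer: 8617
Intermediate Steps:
d = -7 (d = (-1)²*(-7) = 1*(-7) = -7)
d + 8624 = -7 + 8624 = 8617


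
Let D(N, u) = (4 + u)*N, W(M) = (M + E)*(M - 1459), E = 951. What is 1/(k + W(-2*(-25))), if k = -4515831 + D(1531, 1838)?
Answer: -1/3106138 ≈ -3.2194e-7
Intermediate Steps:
W(M) = (-1459 + M)*(951 + M) (W(M) = (M + 951)*(M - 1459) = (951 + M)*(-1459 + M) = (-1459 + M)*(951 + M))
D(N, u) = N*(4 + u)
k = -1695729 (k = -4515831 + 1531*(4 + 1838) = -4515831 + 1531*1842 = -4515831 + 2820102 = -1695729)
1/(k + W(-2*(-25))) = 1/(-1695729 + (-1387509 + (-2*(-25))**2 - (-1016)*(-25))) = 1/(-1695729 + (-1387509 + 50**2 - 508*50)) = 1/(-1695729 + (-1387509 + 2500 - 25400)) = 1/(-1695729 - 1410409) = 1/(-3106138) = -1/3106138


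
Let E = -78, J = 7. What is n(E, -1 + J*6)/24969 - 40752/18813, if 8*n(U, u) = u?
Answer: -66174977/30552312 ≈ -2.1660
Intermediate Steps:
n(U, u) = u/8
n(E, -1 + J*6)/24969 - 40752/18813 = ((-1 + 7*6)/8)/24969 - 40752/18813 = ((-1 + 42)/8)*(1/24969) - 40752*1/18813 = ((⅛)*41)*(1/24969) - 13584/6271 = (41/8)*(1/24969) - 13584/6271 = 1/4872 - 13584/6271 = -66174977/30552312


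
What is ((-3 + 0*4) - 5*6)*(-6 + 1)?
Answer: 165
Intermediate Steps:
((-3 + 0*4) - 5*6)*(-6 + 1) = ((-3 + 0) - 30)*(-5) = (-3 - 30)*(-5) = -33*(-5) = 165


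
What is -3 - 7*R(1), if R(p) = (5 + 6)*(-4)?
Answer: 305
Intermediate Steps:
R(p) = -44 (R(p) = 11*(-4) = -44)
-3 - 7*R(1) = -3 - 7*(-44) = -3 + 308 = 305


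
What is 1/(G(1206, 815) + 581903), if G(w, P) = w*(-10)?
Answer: 1/569843 ≈ 1.7549e-6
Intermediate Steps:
G(w, P) = -10*w
1/(G(1206, 815) + 581903) = 1/(-10*1206 + 581903) = 1/(-12060 + 581903) = 1/569843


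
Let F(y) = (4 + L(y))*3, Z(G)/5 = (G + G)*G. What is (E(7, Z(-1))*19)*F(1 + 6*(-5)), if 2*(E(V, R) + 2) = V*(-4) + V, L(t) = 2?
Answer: -4275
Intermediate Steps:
Z(G) = 10*G**2 (Z(G) = 5*((G + G)*G) = 5*((2*G)*G) = 5*(2*G**2) = 10*G**2)
E(V, R) = -2 - 3*V/2 (E(V, R) = -2 + (V*(-4) + V)/2 = -2 + (-4*V + V)/2 = -2 + (-3*V)/2 = -2 - 3*V/2)
F(y) = 18 (F(y) = (4 + 2)*3 = 6*3 = 18)
(E(7, Z(-1))*19)*F(1 + 6*(-5)) = ((-2 - 3/2*7)*19)*18 = ((-2 - 21/2)*19)*18 = -25/2*19*18 = -475/2*18 = -4275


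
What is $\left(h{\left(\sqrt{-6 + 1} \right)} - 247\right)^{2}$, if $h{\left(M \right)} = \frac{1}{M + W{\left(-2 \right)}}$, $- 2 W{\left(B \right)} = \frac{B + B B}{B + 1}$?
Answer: $\frac{121524 \sqrt{5} + 244529 i}{2 \left(\sqrt{5} + 2 i\right)} \approx 60927.0 + 183.98 i$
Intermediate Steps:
$W{\left(B \right)} = - \frac{B + B^{2}}{2 \left(1 + B\right)}$ ($W{\left(B \right)} = - \frac{\left(B + B B\right) \frac{1}{B + 1}}{2} = - \frac{\left(B + B^{2}\right) \frac{1}{1 + B}}{2} = - \frac{\frac{1}{1 + B} \left(B + B^{2}\right)}{2} = - \frac{B + B^{2}}{2 \left(1 + B\right)}$)
$h{\left(M \right)} = \frac{1}{1 + M}$ ($h{\left(M \right)} = \frac{1}{M - -1} = \frac{1}{M + 1} = \frac{1}{1 + M}$)
$\left(h{\left(\sqrt{-6 + 1} \right)} - 247\right)^{2} = \left(\frac{1}{1 + \sqrt{-6 + 1}} - 247\right)^{2} = \left(\frac{1}{1 + \sqrt{-5}} - 247\right)^{2} = \left(\frac{1}{1 + i \sqrt{5}} - 247\right)^{2} = \left(-247 + \frac{1}{1 + i \sqrt{5}}\right)^{2}$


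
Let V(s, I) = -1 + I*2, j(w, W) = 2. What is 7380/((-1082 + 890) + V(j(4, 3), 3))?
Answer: -7380/187 ≈ -39.465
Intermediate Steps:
V(s, I) = -1 + 2*I
7380/((-1082 + 890) + V(j(4, 3), 3)) = 7380/((-1082 + 890) + (-1 + 2*3)) = 7380/(-192 + (-1 + 6)) = 7380/(-192 + 5) = 7380/(-187) = 7380*(-1/187) = -7380/187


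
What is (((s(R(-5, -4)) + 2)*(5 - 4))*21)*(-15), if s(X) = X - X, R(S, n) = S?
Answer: -630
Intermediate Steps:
s(X) = 0
(((s(R(-5, -4)) + 2)*(5 - 4))*21)*(-15) = (((0 + 2)*(5 - 4))*21)*(-15) = ((2*1)*21)*(-15) = (2*21)*(-15) = 42*(-15) = -630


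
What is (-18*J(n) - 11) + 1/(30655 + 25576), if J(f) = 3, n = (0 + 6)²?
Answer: -3655014/56231 ≈ -65.000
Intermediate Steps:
n = 36 (n = 6² = 36)
(-18*J(n) - 11) + 1/(30655 + 25576) = (-18*3 - 11) + 1/(30655 + 25576) = (-54 - 11) + 1/56231 = -65 + 1/56231 = -3655014/56231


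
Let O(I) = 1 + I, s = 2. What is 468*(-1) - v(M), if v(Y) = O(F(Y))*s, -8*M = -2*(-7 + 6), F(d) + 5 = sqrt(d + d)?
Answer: -460 - I*sqrt(2) ≈ -460.0 - 1.4142*I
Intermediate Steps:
F(d) = -5 + sqrt(2)*sqrt(d) (F(d) = -5 + sqrt(d + d) = -5 + sqrt(2*d) = -5 + sqrt(2)*sqrt(d))
M = -1/4 (M = -(-1)*(-7 + 6)/4 = -(-1)*(-1)/4 = -1/8*2 = -1/4 ≈ -0.25000)
v(Y) = -8 + 2*sqrt(2)*sqrt(Y) (v(Y) = (1 + (-5 + sqrt(2)*sqrt(Y)))*2 = (-4 + sqrt(2)*sqrt(Y))*2 = -8 + 2*sqrt(2)*sqrt(Y))
468*(-1) - v(M) = 468*(-1) - (-8 + 2*sqrt(2)*sqrt(-1/4)) = -468 - (-8 + 2*sqrt(2)*(I/2)) = -468 - (-8 + I*sqrt(2)) = -468 + (8 - I*sqrt(2)) = -460 - I*sqrt(2)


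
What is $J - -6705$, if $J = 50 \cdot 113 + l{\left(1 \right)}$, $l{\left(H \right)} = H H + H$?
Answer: $12357$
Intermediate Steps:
$l{\left(H \right)} = H + H^{2}$ ($l{\left(H \right)} = H^{2} + H = H + H^{2}$)
$J = 5652$ ($J = 50 \cdot 113 + 1 \left(1 + 1\right) = 5650 + 1 \cdot 2 = 5650 + 2 = 5652$)
$J - -6705 = 5652 - -6705 = 5652 + 6705 = 12357$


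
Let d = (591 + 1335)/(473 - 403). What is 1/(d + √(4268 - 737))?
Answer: -105/10586 + 1225*√3531/3398106 ≈ 0.011503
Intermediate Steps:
d = 963/35 (d = 1926/70 = 1926*(1/70) = 963/35 ≈ 27.514)
1/(d + √(4268 - 737)) = 1/(963/35 + √(4268 - 737)) = 1/(963/35 + √3531)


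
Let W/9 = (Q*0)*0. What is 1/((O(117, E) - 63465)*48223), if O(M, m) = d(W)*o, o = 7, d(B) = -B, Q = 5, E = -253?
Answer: -1/3060472695 ≈ -3.2675e-10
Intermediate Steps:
W = 0 (W = 9*((5*0)*0) = 9*(0*0) = 9*0 = 0)
O(M, m) = 0 (O(M, m) = -1*0*7 = 0*7 = 0)
1/((O(117, E) - 63465)*48223) = 1/((0 - 63465)*48223) = (1/48223)/(-63465) = -1/63465*1/48223 = -1/3060472695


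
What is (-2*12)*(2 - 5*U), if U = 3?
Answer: 312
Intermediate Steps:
(-2*12)*(2 - 5*U) = (-2*12)*(2 - 5*3) = -24*(2 - 15) = -24*(-13) = 312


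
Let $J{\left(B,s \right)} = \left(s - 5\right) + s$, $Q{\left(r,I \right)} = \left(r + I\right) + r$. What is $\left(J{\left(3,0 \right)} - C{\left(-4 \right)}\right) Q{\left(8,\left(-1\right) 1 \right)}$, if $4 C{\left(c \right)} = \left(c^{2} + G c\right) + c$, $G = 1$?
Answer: $-105$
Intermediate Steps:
$Q{\left(r,I \right)} = I + 2 r$ ($Q{\left(r,I \right)} = \left(I + r\right) + r = I + 2 r$)
$J{\left(B,s \right)} = -5 + 2 s$ ($J{\left(B,s \right)} = \left(-5 + s\right) + s = -5 + 2 s$)
$C{\left(c \right)} = \frac{c}{2} + \frac{c^{2}}{4}$ ($C{\left(c \right)} = \frac{\left(c^{2} + 1 c\right) + c}{4} = \frac{\left(c^{2} + c\right) + c}{4} = \frac{\left(c + c^{2}\right) + c}{4} = \frac{c^{2} + 2 c}{4} = \frac{c}{2} + \frac{c^{2}}{4}$)
$\left(J{\left(3,0 \right)} - C{\left(-4 \right)}\right) Q{\left(8,\left(-1\right) 1 \right)} = \left(\left(-5 + 2 \cdot 0\right) - \frac{1}{4} \left(-4\right) \left(2 - 4\right)\right) \left(\left(-1\right) 1 + 2 \cdot 8\right) = \left(\left(-5 + 0\right) - \frac{1}{4} \left(-4\right) \left(-2\right)\right) \left(-1 + 16\right) = \left(-5 - 2\right) 15 = \left(-7\right) 15 = -105$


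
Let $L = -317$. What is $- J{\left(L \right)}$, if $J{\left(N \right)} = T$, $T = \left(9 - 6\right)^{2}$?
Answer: $-9$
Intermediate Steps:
$T = 9$ ($T = 3^{2} = 9$)
$J{\left(N \right)} = 9$
$- J{\left(L \right)} = \left(-1\right) 9 = -9$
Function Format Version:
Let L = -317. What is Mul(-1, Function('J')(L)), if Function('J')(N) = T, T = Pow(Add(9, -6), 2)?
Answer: -9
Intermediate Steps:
T = 9 (T = Pow(3, 2) = 9)
Function('J')(N) = 9
Mul(-1, Function('J')(L)) = Mul(-1, 9) = -9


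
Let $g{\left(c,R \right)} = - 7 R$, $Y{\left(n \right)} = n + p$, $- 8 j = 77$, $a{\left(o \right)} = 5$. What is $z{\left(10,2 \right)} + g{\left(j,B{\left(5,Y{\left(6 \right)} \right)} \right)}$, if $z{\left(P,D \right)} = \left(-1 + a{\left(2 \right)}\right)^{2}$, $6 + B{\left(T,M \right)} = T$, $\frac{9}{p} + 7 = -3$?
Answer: $23$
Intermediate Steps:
$p = - \frac{9}{10}$ ($p = \frac{9}{-7 - 3} = \frac{9}{-10} = 9 \left(- \frac{1}{10}\right) = - \frac{9}{10} \approx -0.9$)
$j = - \frac{77}{8}$ ($j = \left(- \frac{1}{8}\right) 77 = - \frac{77}{8} \approx -9.625$)
$Y{\left(n \right)} = - \frac{9}{10} + n$ ($Y{\left(n \right)} = n - \frac{9}{10} = - \frac{9}{10} + n$)
$B{\left(T,M \right)} = -6 + T$
$z{\left(P,D \right)} = 16$ ($z{\left(P,D \right)} = \left(-1 + 5\right)^{2} = 4^{2} = 16$)
$z{\left(10,2 \right)} + g{\left(j,B{\left(5,Y{\left(6 \right)} \right)} \right)} = 16 - 7 \left(-6 + 5\right) = 16 - -7 = 16 + 7 = 23$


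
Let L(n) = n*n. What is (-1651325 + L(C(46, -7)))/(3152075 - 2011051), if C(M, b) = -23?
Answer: -412699/285256 ≈ -1.4468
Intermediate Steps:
L(n) = n**2
(-1651325 + L(C(46, -7)))/(3152075 - 2011051) = (-1651325 + (-23)**2)/(3152075 - 2011051) = (-1651325 + 529)/1141024 = -1650796*1/1141024 = -412699/285256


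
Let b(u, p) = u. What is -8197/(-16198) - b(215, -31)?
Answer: -496339/2314 ≈ -214.49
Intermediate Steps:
-8197/(-16198) - b(215, -31) = -8197/(-16198) - 1*215 = -8197*(-1/16198) - 215 = 1171/2314 - 215 = -496339/2314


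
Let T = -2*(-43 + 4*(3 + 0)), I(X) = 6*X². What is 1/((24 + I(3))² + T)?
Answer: 1/6146 ≈ 0.00016271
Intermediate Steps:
T = 62 (T = -2*(-43 + 4*3) = -2*(-43 + 12) = -2*(-31) = 62)
1/((24 + I(3))² + T) = 1/((24 + 6*3²)² + 62) = 1/((24 + 6*9)² + 62) = 1/((24 + 54)² + 62) = 1/(78² + 62) = 1/(6084 + 62) = 1/6146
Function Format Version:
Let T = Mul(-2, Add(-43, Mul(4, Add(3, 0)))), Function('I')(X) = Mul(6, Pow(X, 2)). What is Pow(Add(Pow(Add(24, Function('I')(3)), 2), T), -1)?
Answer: Rational(1, 6146) ≈ 0.00016271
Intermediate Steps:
T = 62 (T = Mul(-2, Add(-43, Mul(4, 3))) = Mul(-2, Add(-43, 12)) = Mul(-2, -31) = 62)
Pow(Add(Pow(Add(24, Function('I')(3)), 2), T), -1) = Pow(Add(Pow(Add(24, Mul(6, Pow(3, 2))), 2), 62), -1) = Pow(Add(Pow(Add(24, Mul(6, 9)), 2), 62), -1) = Pow(Add(Pow(Add(24, 54), 2), 62), -1) = Pow(Add(Pow(78, 2), 62), -1) = Pow(Add(6084, 62), -1) = Pow(6146, -1) = Rational(1, 6146)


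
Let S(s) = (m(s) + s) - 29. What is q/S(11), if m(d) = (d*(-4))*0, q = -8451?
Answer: 939/2 ≈ 469.50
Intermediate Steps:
m(d) = 0 (m(d) = -4*d*0 = 0)
S(s) = -29 + s (S(s) = (0 + s) - 29 = s - 29 = -29 + s)
q/S(11) = -8451/(-29 + 11) = -8451/(-18) = -8451*(-1/18) = 939/2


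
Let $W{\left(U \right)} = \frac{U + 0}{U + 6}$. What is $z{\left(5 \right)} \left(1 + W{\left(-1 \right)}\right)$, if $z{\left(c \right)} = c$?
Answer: $4$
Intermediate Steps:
$W{\left(U \right)} = \frac{U}{6 + U}$
$z{\left(5 \right)} \left(1 + W{\left(-1 \right)}\right) = 5 \left(1 - \frac{1}{6 - 1}\right) = 5 \left(1 - \frac{1}{5}\right) = 5 \cdot \frac{4}{5} = 4$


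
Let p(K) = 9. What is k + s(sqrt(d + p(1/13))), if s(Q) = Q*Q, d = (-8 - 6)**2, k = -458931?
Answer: -458726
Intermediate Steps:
d = 196 (d = (-14)**2 = 196)
s(Q) = Q**2
k + s(sqrt(d + p(1/13))) = -458931 + (sqrt(196 + 9))**2 = -458931 + (sqrt(205))**2 = -458931 + 205 = -458726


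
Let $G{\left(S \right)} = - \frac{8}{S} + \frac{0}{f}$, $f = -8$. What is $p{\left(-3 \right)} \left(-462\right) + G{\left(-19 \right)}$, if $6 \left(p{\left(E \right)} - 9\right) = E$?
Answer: $- \frac{74605}{19} \approx -3926.6$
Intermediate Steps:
$G{\left(S \right)} = - \frac{8}{S}$ ($G{\left(S \right)} = - \frac{8}{S} + \frac{0}{-8} = - \frac{8}{S} + 0 \left(- \frac{1}{8}\right) = - \frac{8}{S} + 0 = - \frac{8}{S}$)
$p{\left(E \right)} = 9 + \frac{E}{6}$
$p{\left(-3 \right)} \left(-462\right) + G{\left(-19 \right)} = \left(9 + \frac{1}{6} \left(-3\right)\right) \left(-462\right) - \frac{8}{-19} = \left(9 - \frac{1}{2}\right) \left(-462\right) - - \frac{8}{19} = \frac{17}{2} \left(-462\right) + \frac{8}{19} = -3927 + \frac{8}{19} = - \frac{74605}{19}$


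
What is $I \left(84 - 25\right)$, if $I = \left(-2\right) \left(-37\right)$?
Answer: $4366$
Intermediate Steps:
$I = 74$
$I \left(84 - 25\right) = 74 \left(84 - 25\right) = 74 \cdot 59 = 4366$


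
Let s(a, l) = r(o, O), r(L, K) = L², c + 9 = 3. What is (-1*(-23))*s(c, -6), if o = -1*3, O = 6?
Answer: 207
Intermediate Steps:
c = -6 (c = -9 + 3 = -6)
o = -3
s(a, l) = 9 (s(a, l) = (-3)² = 9)
(-1*(-23))*s(c, -6) = -1*(-23)*9 = 23*9 = 207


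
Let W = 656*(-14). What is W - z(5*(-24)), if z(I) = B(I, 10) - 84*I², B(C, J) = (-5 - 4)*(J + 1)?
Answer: 1200515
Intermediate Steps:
W = -9184
B(C, J) = -9 - 9*J (B(C, J) = -9*(1 + J) = -9 - 9*J)
z(I) = -99 - 84*I² (z(I) = (-9 - 9*10) - 84*I² = (-9 - 90) - 84*I² = -99 - 84*I²)
W - z(5*(-24)) = -9184 - (-99 - 84*(5*(-24))²) = -9184 - (-99 - 84*(-120)²) = -9184 - (-99 - 84*14400) = -9184 - (-99 - 1209600) = -9184 - 1*(-1209699) = -9184 + 1209699 = 1200515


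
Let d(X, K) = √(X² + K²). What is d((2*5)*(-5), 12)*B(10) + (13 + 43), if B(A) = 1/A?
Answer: 56 + √661/5 ≈ 61.142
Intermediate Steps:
B(A) = 1/A
d(X, K) = √(K² + X²)
d((2*5)*(-5), 12)*B(10) + (13 + 43) = √(12² + ((2*5)*(-5))²)/10 + (13 + 43) = √(144 + (10*(-5))²)*(⅒) + 56 = √(144 + (-50)²)*(⅒) + 56 = √(144 + 2500)*(⅒) + 56 = √2644*(⅒) + 56 = (2*√661)*(⅒) + 56 = √661/5 + 56 = 56 + √661/5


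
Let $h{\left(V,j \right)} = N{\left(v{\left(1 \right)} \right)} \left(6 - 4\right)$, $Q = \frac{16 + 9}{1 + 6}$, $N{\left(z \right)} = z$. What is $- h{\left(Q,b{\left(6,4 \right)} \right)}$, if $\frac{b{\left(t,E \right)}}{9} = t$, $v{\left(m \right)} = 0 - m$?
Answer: $2$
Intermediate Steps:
$v{\left(m \right)} = - m$
$b{\left(t,E \right)} = 9 t$
$Q = \frac{25}{7} \approx 3.5714$
$h{\left(V,j \right)} = -2$ ($h{\left(V,j \right)} = \left(-1\right) 1 \left(6 - 4\right) = \left(-1\right) 2 = -2$)
$- h{\left(Q,b{\left(6,4 \right)} \right)} = \left(-1\right) \left(-2\right) = 2$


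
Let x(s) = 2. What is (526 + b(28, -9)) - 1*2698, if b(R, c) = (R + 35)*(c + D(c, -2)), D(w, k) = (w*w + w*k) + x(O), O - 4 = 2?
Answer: 3624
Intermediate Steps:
O = 6 (O = 4 + 2 = 6)
D(w, k) = 2 + w² + k*w (D(w, k) = (w*w + w*k) + 2 = (w² + k*w) + 2 = 2 + w² + k*w)
b(R, c) = (35 + R)*(2 + c² - c) (b(R, c) = (R + 35)*(c + (2 + c² - 2*c)) = (35 + R)*(2 + c² - c))
(526 + b(28, -9)) - 1*2698 = (526 + (70 - 35*(-9) + 2*28 + 35*(-9)² + 28*(-9)² - 1*28*(-9))) - 1*2698 = (526 + (70 + 315 + 56 + 35*81 + 28*81 + 252)) - 2698 = (526 + (70 + 315 + 56 + 2835 + 2268 + 252)) - 2698 = (526 + 5796) - 2698 = 6322 - 2698 = 3624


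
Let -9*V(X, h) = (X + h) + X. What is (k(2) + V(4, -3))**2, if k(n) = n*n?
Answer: 961/81 ≈ 11.864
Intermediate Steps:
V(X, h) = -2*X/9 - h/9 (V(X, h) = -((X + h) + X)/9 = -(h + 2*X)/9 = -2*X/9 - h/9)
k(n) = n**2
(k(2) + V(4, -3))**2 = (2**2 + (-2/9*4 - 1/9*(-3)))**2 = (4 + (-8/9 + 1/3))**2 = (4 - 5/9)**2 = (31/9)**2 = 961/81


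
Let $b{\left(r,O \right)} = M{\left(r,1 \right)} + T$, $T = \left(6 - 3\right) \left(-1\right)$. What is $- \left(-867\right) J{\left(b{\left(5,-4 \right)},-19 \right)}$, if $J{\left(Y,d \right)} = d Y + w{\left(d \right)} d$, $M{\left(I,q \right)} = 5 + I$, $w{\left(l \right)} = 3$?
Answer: $-164730$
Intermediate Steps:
$T = -3$ ($T = 3 \left(-1\right) = -3$)
$b{\left(r,O \right)} = 2 + r$ ($b{\left(r,O \right)} = \left(5 + r\right) - 3 = 2 + r$)
$J{\left(Y,d \right)} = 3 d + Y d$ ($J{\left(Y,d \right)} = d Y + 3 d = Y d + 3 d = 3 d + Y d$)
$- \left(-867\right) J{\left(b{\left(5,-4 \right)},-19 \right)} = - \left(-867\right) \left(- 19 \left(3 + \left(2 + 5\right)\right)\right) = - \left(-867\right) \left(- 19 \left(3 + 7\right)\right) = - \left(-867\right) \left(\left(-19\right) 10\right) = - \left(-867\right) \left(-190\right) = \left(-1\right) 164730 = -164730$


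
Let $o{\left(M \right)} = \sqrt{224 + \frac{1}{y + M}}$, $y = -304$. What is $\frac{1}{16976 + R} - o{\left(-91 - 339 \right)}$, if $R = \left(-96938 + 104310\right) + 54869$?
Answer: $\frac{1}{79217} - \frac{\sqrt{120680610}}{734} \approx -14.967$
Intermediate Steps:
$R = 62241$ ($R = 7372 + 54869 = 62241$)
$o{\left(M \right)} = \sqrt{224 + \frac{1}{-304 + M}}$
$\frac{1}{16976 + R} - o{\left(-91 - 339 \right)} = \frac{1}{16976 + 62241} - \sqrt{\frac{-68095 + 224 \left(-91 - 339\right)}{-304 - 430}} = \frac{1}{79217} - \sqrt{\frac{-68095 + 224 \left(-91 - 339\right)}{-304 - 430}} = \frac{1}{79217} - \sqrt{\frac{-68095 + 224 \left(-430\right)}{-304 - 430}} = \frac{1}{79217} - \sqrt{\frac{-68095 - 96320}{-734}} = \frac{1}{79217} - \sqrt{\left(- \frac{1}{734}\right) \left(-164415\right)} = \frac{1}{79217} - \sqrt{\frac{164415}{734}} = \frac{1}{79217} - \frac{\sqrt{120680610}}{734}$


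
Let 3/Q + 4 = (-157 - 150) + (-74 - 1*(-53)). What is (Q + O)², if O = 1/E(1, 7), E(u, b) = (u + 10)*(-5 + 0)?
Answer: 247009/333427600 ≈ 0.00074082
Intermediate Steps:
E(u, b) = -50 - 5*u (E(u, b) = (10 + u)*(-5) = -50 - 5*u)
O = -1/55 (O = 1/(-50 - 5*1) = 1/(-50 - 5) = 1/(-55) = -1/55 ≈ -0.018182)
Q = -3/332 (Q = 3/(-4 + ((-157 - 150) + (-74 - 1*(-53)))) = 3/(-4 + (-307 + (-74 + 53))) = 3/(-4 + (-307 - 21)) = 3/(-4 - 328) = 3/(-332) = 3*(-1/332) = -3/332 ≈ -0.0090361)
(Q + O)² = (-3/332 - 1/55)² = (-497/18260)² = 247009/333427600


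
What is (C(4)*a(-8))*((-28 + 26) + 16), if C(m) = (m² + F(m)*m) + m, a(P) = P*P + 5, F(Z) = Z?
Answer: 34776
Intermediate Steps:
a(P) = 5 + P² (a(P) = P² + 5 = 5 + P²)
C(m) = m + 2*m² (C(m) = (m² + m*m) + m = (m² + m²) + m = 2*m² + m = m + 2*m²)
(C(4)*a(-8))*((-28 + 26) + 16) = ((4*(1 + 2*4))*(5 + (-8)²))*((-28 + 26) + 16) = ((4*(1 + 8))*(5 + 64))*(-2 + 16) = ((4*9)*69)*14 = (36*69)*14 = 2484*14 = 34776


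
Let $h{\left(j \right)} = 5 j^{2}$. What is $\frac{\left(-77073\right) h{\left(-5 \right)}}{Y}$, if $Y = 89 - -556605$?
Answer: $- \frac{9634125}{556694} \approx -17.306$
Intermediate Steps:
$Y = 556694$ ($Y = 89 + 556605 = 556694$)
$\frac{\left(-77073\right) h{\left(-5 \right)}}{Y} = \frac{\left(-77073\right) 5 \left(-5\right)^{2}}{556694} = - 77073 \cdot 5 \cdot 25 \cdot \frac{1}{556694} = \left(-77073\right) 125 \cdot \frac{1}{556694} = \left(-9634125\right) \frac{1}{556694} = - \frac{9634125}{556694}$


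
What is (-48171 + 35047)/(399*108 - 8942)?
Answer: -6562/17075 ≈ -0.38430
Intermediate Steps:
(-48171 + 35047)/(399*108 - 8942) = -13124/(43092 - 8942) = -13124/34150 = -13124*1/34150 = -6562/17075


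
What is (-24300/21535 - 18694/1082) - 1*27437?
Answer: -63973483808/2330087 ≈ -27455.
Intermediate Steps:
(-24300/21535 - 18694/1082) - 1*27437 = (-24300*1/21535 - 18694*1/1082) - 27437 = (-4860/4307 - 9347/541) - 27437 = -42886789/2330087 - 27437 = -63973483808/2330087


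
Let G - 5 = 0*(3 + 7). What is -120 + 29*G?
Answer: 25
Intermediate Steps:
G = 5 (G = 5 + 0*(3 + 7) = 5 + 0*10 = 5 + 0 = 5)
-120 + 29*G = -120 + 29*5 = -120 + 145 = 25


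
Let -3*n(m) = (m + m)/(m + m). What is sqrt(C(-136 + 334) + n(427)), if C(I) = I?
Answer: sqrt(1779)/3 ≈ 14.059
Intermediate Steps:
n(m) = -1/3 (n(m) = -(m + m)/(3*(m + m)) = -2*m/(3*(2*m)) = -2*m*1/(2*m)/3 = -1/3*1 = -1/3)
sqrt(C(-136 + 334) + n(427)) = sqrt((-136 + 334) - 1/3) = sqrt(198 - 1/3) = sqrt(593/3) = sqrt(1779)/3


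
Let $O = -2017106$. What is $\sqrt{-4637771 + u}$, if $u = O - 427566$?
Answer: $i \sqrt{7082443} \approx 2661.3 i$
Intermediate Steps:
$u = -2444672$ ($u = -2017106 - 427566 = -2444672$)
$\sqrt{-4637771 + u} = \sqrt{-4637771 - 2444672} = \sqrt{-7082443} = i \sqrt{7082443}$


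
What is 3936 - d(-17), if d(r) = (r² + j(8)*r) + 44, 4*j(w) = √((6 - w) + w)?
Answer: 3603 + 17*√6/4 ≈ 3613.4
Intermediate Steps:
j(w) = √6/4 (j(w) = √((6 - w) + w)/4 = √6/4)
d(r) = 44 + r² + r*√6/4 (d(r) = (r² + (√6/4)*r) + 44 = (r² + r*√6/4) + 44 = 44 + r² + r*√6/4)
3936 - d(-17) = 3936 - (44 + (-17)² + (¼)*(-17)*√6) = 3936 - (44 + 289 - 17*√6/4) = 3936 - (333 - 17*√6/4) = 3936 + (-333 + 17*√6/4) = 3603 + 17*√6/4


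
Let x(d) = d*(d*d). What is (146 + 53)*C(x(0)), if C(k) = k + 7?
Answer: 1393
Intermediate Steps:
x(d) = d**3 (x(d) = d*d**2 = d**3)
C(k) = 7 + k
(146 + 53)*C(x(0)) = (146 + 53)*(7 + 0**3) = 199*(7 + 0) = 199*7 = 1393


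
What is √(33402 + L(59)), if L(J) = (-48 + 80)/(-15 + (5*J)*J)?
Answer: √2525292380170/8695 ≈ 182.76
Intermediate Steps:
L(J) = 32/(-15 + 5*J²)
√(33402 + L(59)) = √(33402 + 32/(5*(-3 + 59²))) = √(33402 + 32/(5*(-3 + 3481))) = √(33402 + (32/5)/3478) = √(33402 + (32/5)*(1/3478)) = √(33402 + 16/8695) = √(290430406/8695) = √2525292380170/8695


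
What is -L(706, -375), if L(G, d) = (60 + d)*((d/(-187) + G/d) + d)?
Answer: -552053712/4675 ≈ -1.1809e+5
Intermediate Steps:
L(G, d) = (60 + d)*(186*d/187 + G/d) (L(G, d) = (60 + d)*((d*(-1/187) + G/d) + d) = (60 + d)*((-d/187 + G/d) + d) = (60 + d)*(186*d/187 + G/d))
-L(706, -375) = -(706 + (186/187)*(-375)² + (11160/187)*(-375) + 60*706/(-375)) = -(706 + (186/187)*140625 - 4185000/187 + 60*706*(-1/375)) = -(706 + 26156250/187 - 4185000/187 - 2824/25) = -1*552053712/4675 = -552053712/4675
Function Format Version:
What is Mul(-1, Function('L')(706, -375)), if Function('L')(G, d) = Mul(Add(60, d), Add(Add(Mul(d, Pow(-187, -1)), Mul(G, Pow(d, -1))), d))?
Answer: Rational(-552053712, 4675) ≈ -1.1809e+5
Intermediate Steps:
Function('L')(G, d) = Mul(Add(60, d), Add(Mul(Rational(186, 187), d), Mul(G, Pow(d, -1)))) (Function('L')(G, d) = Mul(Add(60, d), Add(Add(Mul(d, Rational(-1, 187)), Mul(G, Pow(d, -1))), d)) = Mul(Add(60, d), Add(Add(Mul(Rational(-1, 187), d), Mul(G, Pow(d, -1))), d)) = Mul(Add(60, d), Add(Mul(Rational(186, 187), d), Mul(G, Pow(d, -1)))))
Mul(-1, Function('L')(706, -375)) = Mul(-1, Add(706, Mul(Rational(186, 187), Pow(-375, 2)), Mul(Rational(11160, 187), -375), Mul(60, 706, Pow(-375, -1)))) = Mul(-1, Add(706, Mul(Rational(186, 187), 140625), Rational(-4185000, 187), Mul(60, 706, Rational(-1, 375)))) = Mul(-1, Add(706, Rational(26156250, 187), Rational(-4185000, 187), Rational(-2824, 25))) = Mul(-1, Rational(552053712, 4675)) = Rational(-552053712, 4675)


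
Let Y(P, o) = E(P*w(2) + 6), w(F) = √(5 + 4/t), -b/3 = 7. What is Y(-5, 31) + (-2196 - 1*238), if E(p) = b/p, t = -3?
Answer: -406100/167 + 105*√33/167 ≈ -2428.1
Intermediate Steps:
b = -21 (b = -3*7 = -21)
w(F) = √33/3 (w(F) = √(5 + 4/(-3)) = √(5 + 4*(-⅓)) = √(5 - 4/3) = √(11/3) = √33/3)
E(p) = -21/p
Y(P, o) = -21/(6 + P*√33/3) (Y(P, o) = -21/(P*(√33/3) + 6) = -21/(P*√33/3 + 6) = -21/(6 + P*√33/3))
Y(-5, 31) + (-2196 - 1*238) = -63/(18 - 5*√33) + (-2196 - 1*238) = -63/(18 - 5*√33) + (-2196 - 238) = -63/(18 - 5*√33) - 2434 = -2434 - 63/(18 - 5*√33)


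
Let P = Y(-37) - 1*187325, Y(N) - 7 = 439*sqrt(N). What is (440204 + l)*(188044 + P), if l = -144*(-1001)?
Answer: 424236648 + 256528772*I*sqrt(37) ≈ 4.2424e+8 + 1.5604e+9*I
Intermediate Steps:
Y(N) = 7 + 439*sqrt(N)
l = 144144
P = -187318 + 439*I*sqrt(37) (P = (7 + 439*sqrt(-37)) - 1*187325 = (7 + 439*(I*sqrt(37))) - 187325 = (7 + 439*I*sqrt(37)) - 187325 = -187318 + 439*I*sqrt(37) ≈ -1.8732e+5 + 2670.3*I)
(440204 + l)*(188044 + P) = (440204 + 144144)*(188044 + (-187318 + 439*I*sqrt(37))) = 584348*(726 + 439*I*sqrt(37)) = 424236648 + 256528772*I*sqrt(37)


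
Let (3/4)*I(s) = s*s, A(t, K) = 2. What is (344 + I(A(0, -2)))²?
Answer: 1098304/9 ≈ 1.2203e+5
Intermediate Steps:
I(s) = 4*s²/3 (I(s) = 4*(s*s)/3 = 4*s²/3)
(344 + I(A(0, -2)))² = (344 + (4/3)*2²)² = (344 + (4/3)*4)² = (344 + 16/3)² = (1048/3)² = 1098304/9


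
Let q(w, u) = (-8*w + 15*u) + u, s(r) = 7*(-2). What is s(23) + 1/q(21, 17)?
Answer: -1455/104 ≈ -13.990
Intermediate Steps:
s(r) = -14
q(w, u) = -8*w + 16*u
s(23) + 1/q(21, 17) = -14 + 1/(-8*21 + 16*17) = -14 + 1/(-168 + 272) = -14 + 1/104 = -1455/104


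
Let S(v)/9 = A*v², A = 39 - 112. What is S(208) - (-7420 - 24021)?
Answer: -28393007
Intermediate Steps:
A = -73
S(v) = -657*v² (S(v) = 9*(-73*v²) = -657*v²)
S(208) - (-7420 - 24021) = -657*208² - (-7420 - 24021) = -657*43264 - 1*(-31441) = -28424448 + 31441 = -28393007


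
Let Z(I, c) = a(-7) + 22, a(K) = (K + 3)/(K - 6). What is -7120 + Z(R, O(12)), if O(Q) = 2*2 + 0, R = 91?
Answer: -92270/13 ≈ -7097.7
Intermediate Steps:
a(K) = (3 + K)/(-6 + K)
O(Q) = 4 (O(Q) = 4 + 0 = 4)
Z(I, c) = 290/13 (Z(I, c) = (3 - 7)/(-6 - 7) + 22 = -4/(-13) + 22 = -1/13*(-4) + 22 = 4/13 + 22 = 290/13)
-7120 + Z(R, O(12)) = -7120 + 290/13 = -92270/13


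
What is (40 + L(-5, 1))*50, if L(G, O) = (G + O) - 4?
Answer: 1600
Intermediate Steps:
L(G, O) = -4 + G + O
(40 + L(-5, 1))*50 = (40 + (-4 - 5 + 1))*50 = (40 - 8)*50 = 32*50 = 1600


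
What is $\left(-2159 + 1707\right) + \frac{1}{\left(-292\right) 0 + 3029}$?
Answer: $- \frac{1369107}{3029} \approx -452.0$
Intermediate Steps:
$\left(-2159 + 1707\right) + \frac{1}{\left(-292\right) 0 + 3029} = -452 + \frac{1}{0 + 3029} = -452 + \frac{1}{3029} = - \frac{1369107}{3029}$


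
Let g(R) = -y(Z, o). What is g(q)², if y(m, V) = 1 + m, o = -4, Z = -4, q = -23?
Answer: 9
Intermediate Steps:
g(R) = 3 (g(R) = -(1 - 4) = -1*(-3) = 3)
g(q)² = 3² = 9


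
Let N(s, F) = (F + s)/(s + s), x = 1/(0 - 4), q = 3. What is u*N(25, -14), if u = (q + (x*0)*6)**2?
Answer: 99/50 ≈ 1.9800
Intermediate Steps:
x = -1/4 (x = 1/(-4) = -1/4 ≈ -0.25000)
N(s, F) = (F + s)/(2*s) (N(s, F) = (F + s)/((2*s)) = (F + s)*(1/(2*s)) = (F + s)/(2*s))
u = 9 (u = (3 - 1/4*0*6)**2 = (3 + 0*6)**2 = (3 + 0)**2 = 3**2 = 9)
u*N(25, -14) = 9*((1/2)*(-14 + 25)/25) = 9*((1/2)*(1/25)*11) = 9*(11/50) = 99/50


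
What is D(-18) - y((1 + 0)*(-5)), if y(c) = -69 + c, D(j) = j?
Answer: 56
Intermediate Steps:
D(-18) - y((1 + 0)*(-5)) = -18 - (-69 + (1 + 0)*(-5)) = -18 - (-69 + 1*(-5)) = -18 - (-69 - 5) = -18 - 1*(-74) = -18 + 74 = 56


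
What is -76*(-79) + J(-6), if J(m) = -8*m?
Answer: 6052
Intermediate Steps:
-76*(-79) + J(-6) = -76*(-79) - 8*(-6) = 6004 + 48 = 6052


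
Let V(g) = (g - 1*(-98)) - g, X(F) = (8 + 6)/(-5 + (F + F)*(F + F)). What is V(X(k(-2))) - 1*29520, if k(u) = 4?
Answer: -29422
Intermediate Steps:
X(F) = 14/(-5 + 4*F²) (X(F) = 14/(-5 + (2*F)*(2*F)) = 14/(-5 + 4*F²))
V(g) = 98 (V(g) = (g + 98) - g = (98 + g) - g = 98)
V(X(k(-2))) - 1*29520 = 98 - 1*29520 = 98 - 29520 = -29422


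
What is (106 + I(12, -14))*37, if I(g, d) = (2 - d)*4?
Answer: 6290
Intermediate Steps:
I(g, d) = 8 - 4*d
(106 + I(12, -14))*37 = (106 + (8 - 4*(-14)))*37 = (106 + (8 + 56))*37 = (106 + 64)*37 = 170*37 = 6290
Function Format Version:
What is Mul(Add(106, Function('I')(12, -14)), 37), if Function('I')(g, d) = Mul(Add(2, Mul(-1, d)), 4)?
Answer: 6290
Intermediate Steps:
Function('I')(g, d) = Add(8, Mul(-4, d))
Mul(Add(106, Function('I')(12, -14)), 37) = Mul(Add(106, Add(8, Mul(-4, -14))), 37) = Mul(Add(106, Add(8, 56)), 37) = Mul(Add(106, 64), 37) = Mul(170, 37) = 6290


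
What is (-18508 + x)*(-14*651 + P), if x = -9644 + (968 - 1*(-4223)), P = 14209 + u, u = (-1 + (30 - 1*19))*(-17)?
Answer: -113082925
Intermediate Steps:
u = -170 (u = (-1 + (30 - 19))*(-17) = (-1 + 11)*(-17) = 10*(-17) = -170)
P = 14039 (P = 14209 - 170 = 14039)
x = -4453 (x = -9644 + (968 + 4223) = -9644 + 5191 = -4453)
(-18508 + x)*(-14*651 + P) = (-18508 - 4453)*(-14*651 + 14039) = -22961*(-9114 + 14039) = -22961*4925 = -113082925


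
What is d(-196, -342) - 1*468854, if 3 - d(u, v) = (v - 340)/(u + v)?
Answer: -126121260/269 ≈ -4.6885e+5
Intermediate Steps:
d(u, v) = 3 - (-340 + v)/(u + v) (d(u, v) = 3 - (v - 340)/(u + v) = 3 - (-340 + v)/(u + v))
d(-196, -342) - 1*468854 = (340 + 2*(-342) + 3*(-196))/(-196 - 342) - 1*468854 = (340 - 684 - 588)/(-538) - 468854 = -1/538*(-932) - 468854 = 466/269 - 468854 = -126121260/269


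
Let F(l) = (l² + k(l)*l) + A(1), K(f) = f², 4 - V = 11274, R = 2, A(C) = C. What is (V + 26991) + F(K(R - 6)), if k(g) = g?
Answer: 16234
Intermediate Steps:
V = -11270 (V = 4 - 1*11274 = 4 - 11274 = -11270)
F(l) = 1 + 2*l² (F(l) = (l² + l*l) + 1 = (l² + l²) + 1 = 2*l² + 1 = 1 + 2*l²)
(V + 26991) + F(K(R - 6)) = (-11270 + 26991) + (1 + 2*((2 - 6)²)²) = 15721 + (1 + 2*((-4)²)²) = 15721 + (1 + 2*16²) = 15721 + (1 + 2*256) = 15721 + (1 + 512) = 15721 + 513 = 16234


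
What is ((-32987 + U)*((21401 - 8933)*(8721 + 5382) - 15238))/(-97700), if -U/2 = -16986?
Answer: -17318365151/9770 ≈ -1.7726e+6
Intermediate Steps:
U = 33972 (U = -2*(-16986) = 33972)
((-32987 + U)*((21401 - 8933)*(8721 + 5382) - 15238))/(-97700) = ((-32987 + 33972)*((21401 - 8933)*(8721 + 5382) - 15238))/(-97700) = (985*(12468*14103 - 15238))*(-1/97700) = (985*(175836204 - 15238))*(-1/97700) = (985*175820966)*(-1/97700) = 173183651510*(-1/97700) = -17318365151/9770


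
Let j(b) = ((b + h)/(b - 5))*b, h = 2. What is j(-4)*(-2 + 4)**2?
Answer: -32/9 ≈ -3.5556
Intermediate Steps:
j(b) = b*(2 + b)/(-5 + b) (j(b) = ((b + 2)/(b - 5))*b = ((2 + b)/(-5 + b))*b = b*(2 + b)/(-5 + b))
j(-4)*(-2 + 4)**2 = (-4*(2 - 4)/(-5 - 4))*(-2 + 4)**2 = -4*(-2)/(-9)*2**2 = -4*(-1/9)*(-2)*4 = -8/9*4 = -32/9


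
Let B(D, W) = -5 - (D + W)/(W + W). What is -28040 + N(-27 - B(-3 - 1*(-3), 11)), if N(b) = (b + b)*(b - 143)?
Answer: -41933/2 ≈ -20967.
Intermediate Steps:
B(D, W) = -5 - (D + W)/(2*W)
N(b) = 2*b*(-143 + b) (N(b) = (2*b)*(-143 + b) = 2*b*(-143 + b))
-28040 + N(-27 - B(-3 - 1*(-3), 11)) = -28040 + 2*(-27 - (-(-3 - 1*(-3)) - 11*11)/(2*11))*(-143 + (-27 - (-(-3 - 1*(-3)) - 11*11)/(2*11))) = -28040 + 2*(-27 - (-(-3 + 3) - 121)/(2*11))*(-143 + (-27 - (-(-3 + 3) - 121)/(2*11))) = -28040 + 2*(-27 - (-1*0 - 121)/(2*11))*(-143 + (-27 - (-1*0 - 121)/(2*11))) = -28040 + 2*(-27 - (0 - 121)/(2*11))*(-143 + (-27 - (0 - 121)/(2*11))) = -28040 + 2*(-27 - (-121)/(2*11))*(-143 + (-27 - (-121)/(2*11))) = -28040 + 2*(-27 - 1*(-11/2))*(-143 + (-27 - 1*(-11/2))) = -28040 + 2*(-27 + 11/2)*(-143 + (-27 + 11/2)) = -28040 + 2*(-43/2)*(-143 - 43/2) = -28040 + 2*(-43/2)*(-329/2) = -28040 + 14147/2 = -41933/2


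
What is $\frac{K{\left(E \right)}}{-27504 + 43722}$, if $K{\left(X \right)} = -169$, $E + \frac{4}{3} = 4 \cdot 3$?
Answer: $- \frac{169}{16218} \approx -0.010421$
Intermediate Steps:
$E = \frac{32}{3}$ ($E = - \frac{4}{3} + 4 \cdot 3 = - \frac{4}{3} + 12 = \frac{32}{3} \approx 10.667$)
$\frac{K{\left(E \right)}}{-27504 + 43722} = - \frac{169}{-27504 + 43722} = - \frac{169}{16218}$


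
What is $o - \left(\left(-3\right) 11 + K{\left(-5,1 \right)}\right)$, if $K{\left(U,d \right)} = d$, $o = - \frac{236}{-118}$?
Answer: $34$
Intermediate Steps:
$o = 2$ ($o = \left(-236\right) \left(- \frac{1}{118}\right) = 2$)
$o - \left(\left(-3\right) 11 + K{\left(-5,1 \right)}\right) = 2 - \left(\left(-3\right) 11 + 1\right) = 2 - \left(-33 + 1\right) = 2 - -32 = 2 + 32 = 34$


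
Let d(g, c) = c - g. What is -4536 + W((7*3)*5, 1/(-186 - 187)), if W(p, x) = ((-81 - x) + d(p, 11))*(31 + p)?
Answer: -10569192/373 ≈ -28336.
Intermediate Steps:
W(p, x) = (31 + p)*(-70 - p - x) (W(p, x) = ((-81 - x) + (11 - p))*(31 + p) = (-70 - p - x)*(31 + p) = (31 + p)*(-70 - p - x))
-4536 + W((7*3)*5, 1/(-186 - 187)) = -4536 + (-2170 - ((7*3)*5)**2 - 101*7*3*5 - 31/(-186 - 187) - (7*3)*5/(-186 - 187)) = -4536 + (-2170 - (21*5)**2 - 2121*5 - 31/(-373) - 1*21*5/(-373)) = -4536 + (-2170 - 1*105**2 - 101*105 - 31*(-1/373) - 1*105*(-1/373)) = -4536 + (-2170 - 1*11025 - 10605 + 31/373 + 105/373) = -4536 + (-2170 - 11025 - 10605 + 31/373 + 105/373) = -4536 - 8877264/373 = -10569192/373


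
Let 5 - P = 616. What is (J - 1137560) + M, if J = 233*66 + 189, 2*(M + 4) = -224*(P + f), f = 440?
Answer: -1102845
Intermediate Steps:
P = -611 (P = 5 - 1*616 = 5 - 616 = -611)
M = 19148 (M = -4 + (-224*(-611 + 440))/2 = -4 + (-224*(-171))/2 = -4 + (1/2)*38304 = -4 + 19152 = 19148)
J = 15567 (J = 15378 + 189 = 15567)
(J - 1137560) + M = (15567 - 1137560) + 19148 = -1121993 + 19148 = -1102845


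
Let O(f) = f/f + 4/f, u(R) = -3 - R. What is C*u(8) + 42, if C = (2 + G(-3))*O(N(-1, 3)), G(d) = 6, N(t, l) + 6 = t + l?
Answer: 42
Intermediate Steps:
N(t, l) = -6 + l + t (N(t, l) = -6 + (t + l) = -6 + (l + t) = -6 + l + t)
O(f) = 1 + 4/f
C = 0 (C = (2 + 6)*((4 + (-6 + 3 - 1))/(-6 + 3 - 1)) = 8*((4 - 4)/(-4)) = 8*(-1/4*0) = 8*0 = 0)
C*u(8) + 42 = 0*(-3 - 1*8) + 42 = 0*(-3 - 8) + 42 = 0*(-11) + 42 = 0 + 42 = 42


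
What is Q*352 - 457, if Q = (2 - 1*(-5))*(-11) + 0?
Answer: -27561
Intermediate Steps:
Q = -77 (Q = (2 + 5)*(-11) + 0 = 7*(-11) + 0 = -77 + 0 = -77)
Q*352 - 457 = -77*352 - 457 = -27104 - 457 = -27561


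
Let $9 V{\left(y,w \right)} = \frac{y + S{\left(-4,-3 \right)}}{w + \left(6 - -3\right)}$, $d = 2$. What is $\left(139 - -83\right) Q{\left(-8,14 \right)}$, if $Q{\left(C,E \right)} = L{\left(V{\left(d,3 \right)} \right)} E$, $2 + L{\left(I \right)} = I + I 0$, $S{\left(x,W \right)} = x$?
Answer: $- \frac{56462}{9} \approx -6273.6$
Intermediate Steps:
$V{\left(y,w \right)} = \frac{-4 + y}{9 \left(9 + w\right)}$ ($V{\left(y,w \right)} = \frac{\left(y - 4\right) \frac{1}{w + \left(6 - -3\right)}}{9} = \frac{\left(-4 + y\right) \frac{1}{w + \left(6 + 3\right)}}{9} = \frac{\left(-4 + y\right) \frac{1}{w + 9}}{9} = \frac{\left(-4 + y\right) \frac{1}{9 + w}}{9} = \frac{\frac{1}{9 + w} \left(-4 + y\right)}{9} = \frac{-4 + y}{9 \left(9 + w\right)}$)
$L{\left(I \right)} = -2 + I$ ($L{\left(I \right)} = -2 + \left(I + I 0\right) = -2 + \left(I + 0\right) = -2 + I$)
$Q{\left(C,E \right)} = - \frac{109 E}{54}$ ($Q{\left(C,E \right)} = \left(-2 + \frac{-4 + 2}{9 \left(9 + 3\right)}\right) E = \left(-2 + \frac{1}{9} \cdot \frac{1}{12} \left(-2\right)\right) E = \left(-2 - \frac{1}{54}\right) E = - \frac{109 E}{54}$)
$\left(139 - -83\right) Q{\left(-8,14 \right)} = \left(139 - -83\right) \left(\left(- \frac{109}{54}\right) 14\right) = \left(139 + 83\right) \left(- \frac{763}{27}\right) = 222 \left(- \frac{763}{27}\right) = - \frac{56462}{9}$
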